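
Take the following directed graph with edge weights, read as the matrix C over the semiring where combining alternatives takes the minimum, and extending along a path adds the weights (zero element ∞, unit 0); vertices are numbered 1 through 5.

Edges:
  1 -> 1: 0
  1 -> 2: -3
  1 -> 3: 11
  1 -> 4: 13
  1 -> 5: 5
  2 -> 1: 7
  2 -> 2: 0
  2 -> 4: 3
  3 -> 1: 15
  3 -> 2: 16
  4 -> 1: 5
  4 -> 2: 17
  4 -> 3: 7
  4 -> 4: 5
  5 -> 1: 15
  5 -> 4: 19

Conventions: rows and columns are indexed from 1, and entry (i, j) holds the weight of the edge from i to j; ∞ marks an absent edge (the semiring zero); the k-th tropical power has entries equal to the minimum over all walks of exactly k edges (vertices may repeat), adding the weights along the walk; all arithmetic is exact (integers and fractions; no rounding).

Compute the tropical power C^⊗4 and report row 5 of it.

C^⊗2:
  [0, -3, 11, 0, 5]
  [7, 0, 10, 3, 12]
  [15, 12, 26, 19, 20]
  [5, 2, 12, 10, 10]
  [15, 12, 26, 24, 20]
C^⊗3:
  [0, -3, 7, 0, 5]
  [7, 0, 10, 3, 12]
  [15, 12, 26, 15, 20]
  [5, 2, 16, 5, 10]
  [15, 12, 26, 15, 20]
C^⊗4:
  [0, -3, 7, 0, 5]
  [7, 0, 10, 3, 12]
  [15, 12, 22, 15, 20]
  [5, 2, 12, 5, 10]
  [15, 12, 22, 15, 20]
Answer: row 5 of C^⊗4 = [15, 12, 22, 15, 20]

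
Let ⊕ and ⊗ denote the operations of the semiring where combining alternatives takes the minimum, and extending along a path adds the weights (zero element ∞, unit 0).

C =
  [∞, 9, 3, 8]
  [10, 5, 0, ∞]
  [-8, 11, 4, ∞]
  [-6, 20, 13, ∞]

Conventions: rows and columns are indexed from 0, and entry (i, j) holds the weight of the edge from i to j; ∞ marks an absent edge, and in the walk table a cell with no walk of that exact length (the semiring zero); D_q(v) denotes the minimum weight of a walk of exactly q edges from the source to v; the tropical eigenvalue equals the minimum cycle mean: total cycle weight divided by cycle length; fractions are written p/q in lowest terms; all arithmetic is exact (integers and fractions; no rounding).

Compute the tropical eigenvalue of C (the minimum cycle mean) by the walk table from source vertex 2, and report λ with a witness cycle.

q=0: [∞, ∞, 0, ∞]
q=1: [-8, 11, 4, ∞]
q=2: [-4, 1, -5, 0]
q=3: [-13, 5, -1, 4]
q=4: [-9, -4, -10, -5]
Optimal cycle mean attained by: cycle 0->2->0, total 3 + (-8), length 2.
Answer: λ = -5/2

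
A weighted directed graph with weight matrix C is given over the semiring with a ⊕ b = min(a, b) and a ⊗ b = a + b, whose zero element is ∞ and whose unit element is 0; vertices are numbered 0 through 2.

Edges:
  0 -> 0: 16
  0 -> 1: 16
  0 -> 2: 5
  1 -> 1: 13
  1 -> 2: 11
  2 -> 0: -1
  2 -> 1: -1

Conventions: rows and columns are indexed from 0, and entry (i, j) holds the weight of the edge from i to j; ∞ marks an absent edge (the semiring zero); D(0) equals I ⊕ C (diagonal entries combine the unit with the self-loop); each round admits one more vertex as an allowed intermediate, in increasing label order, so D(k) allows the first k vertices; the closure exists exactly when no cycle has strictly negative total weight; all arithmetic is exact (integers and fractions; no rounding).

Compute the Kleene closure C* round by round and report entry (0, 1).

D(0):
  [0, 16, 5]
  [∞, 0, 11]
  [-1, -1, 0]
D(1):
  [0, 16, 5]
  [∞, 0, 11]
  [-1, -1, 0]
D(2):
  [0, 16, 5]
  [∞, 0, 11]
  [-1, -1, 0]
D(3):
  [0, 4, 5]
  [10, 0, 11]
  [-1, -1, 0]
Answer: C*[0][1] = 4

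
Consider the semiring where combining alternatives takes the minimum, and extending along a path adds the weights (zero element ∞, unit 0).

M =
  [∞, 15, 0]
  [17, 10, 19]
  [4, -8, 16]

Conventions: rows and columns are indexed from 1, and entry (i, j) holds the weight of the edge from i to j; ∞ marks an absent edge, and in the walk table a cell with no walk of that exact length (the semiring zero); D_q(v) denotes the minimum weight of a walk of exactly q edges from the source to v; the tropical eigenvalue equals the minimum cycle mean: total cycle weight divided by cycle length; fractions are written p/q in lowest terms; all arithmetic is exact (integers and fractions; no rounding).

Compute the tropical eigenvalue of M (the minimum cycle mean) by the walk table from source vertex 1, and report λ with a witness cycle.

q=0: [0, ∞, ∞]
q=1: [∞, 15, 0]
q=2: [4, -8, 16]
q=3: [9, 2, 4]
Optimal cycle mean attained by: cycle 1->3->1, total 0 + 4, length 2.
Answer: λ = 2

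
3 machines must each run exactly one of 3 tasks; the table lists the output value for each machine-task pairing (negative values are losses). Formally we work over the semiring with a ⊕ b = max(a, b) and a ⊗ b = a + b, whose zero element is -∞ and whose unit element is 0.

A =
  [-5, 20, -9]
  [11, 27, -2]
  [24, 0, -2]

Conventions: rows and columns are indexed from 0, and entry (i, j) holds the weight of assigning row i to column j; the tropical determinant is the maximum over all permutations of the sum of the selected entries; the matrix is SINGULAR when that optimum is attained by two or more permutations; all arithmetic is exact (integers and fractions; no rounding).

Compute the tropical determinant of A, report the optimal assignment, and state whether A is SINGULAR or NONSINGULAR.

σ = (0, 1, 2): (-5) + 27 + (-2) = 20
σ = (0, 2, 1): (-5) + (-2) + 0 = -7
σ = (1, 0, 2): 20 + 11 + (-2) = 29
σ = (1, 2, 0): 20 + (-2) + 24 = 42
σ = (2, 0, 1): (-9) + 11 + 0 = 2
σ = (2, 1, 0): (-9) + 27 + 24 = 42
Optimal value attained by: σ = (1, 2, 0).
Answer: det⊕(A) = 42; verdict: SINGULAR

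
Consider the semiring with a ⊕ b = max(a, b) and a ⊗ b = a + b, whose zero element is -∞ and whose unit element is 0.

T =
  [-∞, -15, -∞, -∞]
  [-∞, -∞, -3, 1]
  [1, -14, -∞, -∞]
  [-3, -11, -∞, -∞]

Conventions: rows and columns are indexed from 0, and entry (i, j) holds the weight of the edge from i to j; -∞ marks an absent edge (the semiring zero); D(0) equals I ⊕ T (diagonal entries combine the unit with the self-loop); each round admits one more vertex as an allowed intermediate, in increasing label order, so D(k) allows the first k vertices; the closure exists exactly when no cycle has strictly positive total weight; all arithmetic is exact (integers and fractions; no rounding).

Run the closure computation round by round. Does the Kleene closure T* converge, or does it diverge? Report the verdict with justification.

D(0):
  [0, -15, -∞, -∞]
  [-∞, 0, -3, 1]
  [1, -14, 0, -∞]
  [-3, -11, -∞, 0]
D(1):
  [0, -15, -∞, -∞]
  [-∞, 0, -3, 1]
  [1, -14, 0, -∞]
  [-3, -11, -∞, 0]
D(2):
  [0, -15, -18, -14]
  [-∞, 0, -3, 1]
  [1, -14, 0, -13]
  [-3, -11, -14, 0]
D(3):
  [0, -15, -18, -14]
  [-2, 0, -3, 1]
  [1, -14, 0, -13]
  [-3, -11, -14, 0]
D(4):
  [0, -15, -18, -14]
  [-2, 0, -3, 1]
  [1, -14, 0, -13]
  [-3, -11, -14, 0]
Key observation: every diagonal entry stays at the unit through all rounds, so no improving cycle exists.
Answer: CONVERGES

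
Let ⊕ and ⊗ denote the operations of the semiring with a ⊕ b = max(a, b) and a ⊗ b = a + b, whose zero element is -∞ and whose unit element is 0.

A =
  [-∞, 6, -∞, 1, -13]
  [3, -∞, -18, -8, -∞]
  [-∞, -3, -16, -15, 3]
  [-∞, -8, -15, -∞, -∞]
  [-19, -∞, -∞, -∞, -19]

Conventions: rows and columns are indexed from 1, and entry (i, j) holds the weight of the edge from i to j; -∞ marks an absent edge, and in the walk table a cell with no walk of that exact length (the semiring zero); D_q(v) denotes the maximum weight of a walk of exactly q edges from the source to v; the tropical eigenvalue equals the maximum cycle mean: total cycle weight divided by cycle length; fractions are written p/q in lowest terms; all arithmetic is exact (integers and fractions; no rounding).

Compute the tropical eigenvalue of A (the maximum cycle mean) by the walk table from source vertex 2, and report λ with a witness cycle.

q=0: [-∞, 0, -∞, -∞, -∞]
q=1: [3, -∞, -18, -8, -∞]
q=2: [-∞, 9, -23, 4, -10]
q=3: [12, -4, -9, 1, -20]
q=4: [-1, 18, -14, 13, -1]
q=5: [21, 5, 0, 10, -11]
Optimal cycle mean attained by: cycle 1->2->1, total 6 + 3, length 2.
Answer: λ = 9/2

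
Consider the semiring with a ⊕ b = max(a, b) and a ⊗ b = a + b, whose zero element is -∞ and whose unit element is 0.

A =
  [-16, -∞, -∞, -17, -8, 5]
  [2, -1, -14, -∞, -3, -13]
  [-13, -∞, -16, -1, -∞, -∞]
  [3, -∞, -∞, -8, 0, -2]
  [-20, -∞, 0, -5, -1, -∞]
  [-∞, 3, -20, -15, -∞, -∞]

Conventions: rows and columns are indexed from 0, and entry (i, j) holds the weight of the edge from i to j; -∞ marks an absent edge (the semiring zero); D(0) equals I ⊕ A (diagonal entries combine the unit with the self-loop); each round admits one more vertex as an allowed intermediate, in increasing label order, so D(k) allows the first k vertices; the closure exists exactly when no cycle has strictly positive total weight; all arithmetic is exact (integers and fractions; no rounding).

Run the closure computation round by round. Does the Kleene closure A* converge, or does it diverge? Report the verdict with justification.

D(0):
  [0, -∞, -∞, -17, -8, 5]
  [2, 0, -14, -∞, -3, -13]
  [-13, -∞, 0, -1, -∞, -∞]
  [3, -∞, -∞, 0, 0, -2]
  [-20, -∞, 0, -5, 0, -∞]
  [-∞, 3, -20, -15, -∞, 0]
D(1):
  [0, -∞, -∞, -17, -8, 5]
  [2, 0, -14, -15, -3, 7]
  [-13, -∞, 0, -1, -21, -8]
  [3, -∞, -∞, 0, 0, 8]
  [-20, -∞, 0, -5, 0, -15]
  [-∞, 3, -20, -15, -∞, 0]
Detection: at round 2, diagonal entry (5, 5) turns strictly positive.
Key observation: the cycle 5->1->0->5 has total weight 3 + 2 + 5, which is strictly positive.
Answer: DIVERGES — positive cycle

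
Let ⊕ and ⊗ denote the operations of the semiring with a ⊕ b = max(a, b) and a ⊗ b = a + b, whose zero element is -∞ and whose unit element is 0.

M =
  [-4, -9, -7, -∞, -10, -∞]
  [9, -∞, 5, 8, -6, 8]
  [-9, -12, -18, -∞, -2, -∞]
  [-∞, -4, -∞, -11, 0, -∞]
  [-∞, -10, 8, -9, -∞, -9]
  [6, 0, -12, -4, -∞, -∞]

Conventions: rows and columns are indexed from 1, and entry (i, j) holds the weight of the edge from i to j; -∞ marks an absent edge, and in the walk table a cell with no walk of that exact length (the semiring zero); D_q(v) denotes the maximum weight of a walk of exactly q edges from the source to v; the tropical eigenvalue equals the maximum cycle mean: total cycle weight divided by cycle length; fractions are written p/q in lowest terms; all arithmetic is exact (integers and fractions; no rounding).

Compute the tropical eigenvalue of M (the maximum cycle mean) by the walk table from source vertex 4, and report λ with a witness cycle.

q=0: [-∞, -∞, -∞, 0, -∞, -∞]
q=1: [-∞, -4, -∞, -11, 0, -∞]
q=2: [5, -10, 8, 4, -10, 4]
q=3: [10, 4, -2, 0, 6, -2]
q=4: [13, 1, 14, 12, 0, 12]
q=5: [18, 12, 8, 9, 12, 9]
q=6: [21, 9, 20, 20, 9, 20]
Optimal cycle mean attained by: cycle 2->6->2, total 8 + 0, length 2.
Answer: λ = 4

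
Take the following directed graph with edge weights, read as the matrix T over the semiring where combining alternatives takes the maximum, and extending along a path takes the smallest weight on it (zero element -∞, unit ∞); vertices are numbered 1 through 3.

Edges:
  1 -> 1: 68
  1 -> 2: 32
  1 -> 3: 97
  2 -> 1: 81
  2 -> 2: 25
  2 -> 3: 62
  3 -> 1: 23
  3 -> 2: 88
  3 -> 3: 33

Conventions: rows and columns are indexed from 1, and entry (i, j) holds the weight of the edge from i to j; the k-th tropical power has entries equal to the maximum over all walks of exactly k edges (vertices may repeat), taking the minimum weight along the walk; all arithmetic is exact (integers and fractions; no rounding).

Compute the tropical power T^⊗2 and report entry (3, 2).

T^⊗2:
  [68, 88, 68]
  [68, 62, 81]
  [81, 33, 62]
Key observation: the optimum is the walk 3->3->2, with weight 33 min 88 = 33.
Optimal value attained by: walk 3->3->2.
Answer: (T^⊗2)[3][2] = 33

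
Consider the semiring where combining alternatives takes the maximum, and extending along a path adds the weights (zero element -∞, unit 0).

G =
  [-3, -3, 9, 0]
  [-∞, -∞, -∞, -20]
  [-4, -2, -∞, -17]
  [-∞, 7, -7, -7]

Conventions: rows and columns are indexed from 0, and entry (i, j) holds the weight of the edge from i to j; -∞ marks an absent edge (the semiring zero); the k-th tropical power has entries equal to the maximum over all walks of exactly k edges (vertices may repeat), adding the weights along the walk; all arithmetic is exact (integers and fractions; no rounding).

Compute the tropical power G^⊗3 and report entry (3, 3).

G^⊗2:
  [5, 7, 6, -3]
  [-∞, -13, -27, -27]
  [-7, -7, 5, -4]
  [-11, 0, -14, -13]
G^⊗3:
  [2, 4, 14, 5]
  [-31, -20, -34, -33]
  [1, 3, 2, -7]
  [-14, -6, -2, -11]
Key observation: the optimum is the walk 3->2->0->3, with weight (-7) + (-4) + 0 = -11.
Optimal value attained by: walk 3->2->0->3.
Answer: (G^⊗3)[3][3] = -11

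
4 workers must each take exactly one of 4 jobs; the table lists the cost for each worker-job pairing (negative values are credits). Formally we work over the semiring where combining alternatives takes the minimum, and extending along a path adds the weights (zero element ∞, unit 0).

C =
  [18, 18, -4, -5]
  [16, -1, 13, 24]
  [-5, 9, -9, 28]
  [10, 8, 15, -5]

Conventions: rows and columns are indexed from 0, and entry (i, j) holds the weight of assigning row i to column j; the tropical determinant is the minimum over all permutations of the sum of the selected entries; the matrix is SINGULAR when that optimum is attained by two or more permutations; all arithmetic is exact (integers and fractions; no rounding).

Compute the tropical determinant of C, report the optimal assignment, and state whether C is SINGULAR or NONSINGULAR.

σ = (0, 1, 2, 3): 18 + (-1) + (-9) + (-5) = 3
σ = (0, 1, 3, 2): 18 + (-1) + 28 + 15 = 60
σ = (0, 2, 1, 3): 18 + 13 + 9 + (-5) = 35
σ = (0, 2, 3, 1): 18 + 13 + 28 + 8 = 67
σ = (0, 3, 1, 2): 18 + 24 + 9 + 15 = 66
σ = (0, 3, 2, 1): 18 + 24 + (-9) + 8 = 41
σ = (1, 0, 2, 3): 18 + 16 + (-9) + (-5) = 20
σ = (1, 0, 3, 2): 18 + 16 + 28 + 15 = 77
σ = (1, 2, 0, 3): 18 + 13 + (-5) + (-5) = 21
σ = (1, 2, 3, 0): 18 + 13 + 28 + 10 = 69
σ = (1, 3, 0, 2): 18 + 24 + (-5) + 15 = 52
σ = (1, 3, 2, 0): 18 + 24 + (-9) + 10 = 43
σ = (2, 0, 1, 3): (-4) + 16 + 9 + (-5) = 16
σ = (2, 0, 3, 1): (-4) + 16 + 28 + 8 = 48
σ = (2, 1, 0, 3): (-4) + (-1) + (-5) + (-5) = -15
σ = (2, 1, 3, 0): (-4) + (-1) + 28 + 10 = 33
σ = (2, 3, 0, 1): (-4) + 24 + (-5) + 8 = 23
σ = (2, 3, 1, 0): (-4) + 24 + 9 + 10 = 39
σ = (3, 0, 1, 2): (-5) + 16 + 9 + 15 = 35
σ = (3, 0, 2, 1): (-5) + 16 + (-9) + 8 = 10
σ = (3, 1, 0, 2): (-5) + (-1) + (-5) + 15 = 4
σ = (3, 1, 2, 0): (-5) + (-1) + (-9) + 10 = -5
σ = (3, 2, 0, 1): (-5) + 13 + (-5) + 8 = 11
σ = (3, 2, 1, 0): (-5) + 13 + 9 + 10 = 27
Optimal value attained by: σ = (2, 1, 0, 3).
Answer: det⊕(C) = -15; verdict: NONSINGULAR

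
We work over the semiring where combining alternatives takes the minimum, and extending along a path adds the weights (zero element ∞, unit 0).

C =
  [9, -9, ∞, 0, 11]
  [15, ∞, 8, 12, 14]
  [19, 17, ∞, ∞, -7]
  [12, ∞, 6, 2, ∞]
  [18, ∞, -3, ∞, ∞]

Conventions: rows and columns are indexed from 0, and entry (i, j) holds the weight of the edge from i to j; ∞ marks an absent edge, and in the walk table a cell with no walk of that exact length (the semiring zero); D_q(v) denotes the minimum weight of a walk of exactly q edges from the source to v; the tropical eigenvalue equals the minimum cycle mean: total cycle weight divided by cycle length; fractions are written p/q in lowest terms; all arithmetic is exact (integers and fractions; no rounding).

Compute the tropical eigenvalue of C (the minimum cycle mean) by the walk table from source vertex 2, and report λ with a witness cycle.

q=0: [∞, ∞, 0, ∞, ∞]
q=1: [19, 17, ∞, ∞, -7]
q=2: [11, 10, -10, 19, 30]
q=3: [9, 2, 18, 11, -17]
q=4: [1, 0, -20, 9, 11]
q=5: [-1, -8, 8, 1, -27]
Optimal cycle mean attained by: cycle 2->4->2, total (-7) + (-3), length 2.
Answer: λ = -5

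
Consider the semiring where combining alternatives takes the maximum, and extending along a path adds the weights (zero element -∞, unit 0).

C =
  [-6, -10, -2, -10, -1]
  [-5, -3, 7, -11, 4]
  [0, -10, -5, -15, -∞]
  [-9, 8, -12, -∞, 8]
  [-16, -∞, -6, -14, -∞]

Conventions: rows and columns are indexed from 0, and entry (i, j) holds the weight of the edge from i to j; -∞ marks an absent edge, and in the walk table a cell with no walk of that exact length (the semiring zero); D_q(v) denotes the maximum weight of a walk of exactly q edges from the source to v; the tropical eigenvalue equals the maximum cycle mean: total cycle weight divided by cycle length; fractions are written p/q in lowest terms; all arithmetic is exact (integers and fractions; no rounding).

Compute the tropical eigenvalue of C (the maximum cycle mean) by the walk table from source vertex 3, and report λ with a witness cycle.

q=0: [-∞, -∞, -∞, 0, -∞]
q=1: [-9, 8, -12, -∞, 8]
q=2: [3, 5, 15, -3, 12]
q=3: [15, 5, 12, 0, 9]
q=4: [12, 8, 13, 5, 14]
q=5: [13, 13, 15, 2, 13]
Optimal cycle mean attained by: cycle 0->3->1->2->0, total (-10) + 8 + 7 + 0, length 4.
Answer: λ = 5/4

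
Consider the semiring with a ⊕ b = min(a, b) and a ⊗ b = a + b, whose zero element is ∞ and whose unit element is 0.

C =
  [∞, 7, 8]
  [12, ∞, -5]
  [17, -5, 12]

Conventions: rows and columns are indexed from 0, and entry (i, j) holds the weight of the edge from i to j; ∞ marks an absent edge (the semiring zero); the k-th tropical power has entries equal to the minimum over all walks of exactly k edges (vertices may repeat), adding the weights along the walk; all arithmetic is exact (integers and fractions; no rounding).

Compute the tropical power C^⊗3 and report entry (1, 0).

C^⊗2:
  [19, 3, 2]
  [12, -10, 7]
  [7, 7, -10]
C^⊗3:
  [15, -3, -2]
  [2, 2, -15]
  [7, -15, 2]
Key observation: the optimum is the walk 1->2->1->0, with weight (-5) + (-5) + 12 = 2.
Optimal value attained by: walk 1->2->1->0.
Answer: (C^⊗3)[1][0] = 2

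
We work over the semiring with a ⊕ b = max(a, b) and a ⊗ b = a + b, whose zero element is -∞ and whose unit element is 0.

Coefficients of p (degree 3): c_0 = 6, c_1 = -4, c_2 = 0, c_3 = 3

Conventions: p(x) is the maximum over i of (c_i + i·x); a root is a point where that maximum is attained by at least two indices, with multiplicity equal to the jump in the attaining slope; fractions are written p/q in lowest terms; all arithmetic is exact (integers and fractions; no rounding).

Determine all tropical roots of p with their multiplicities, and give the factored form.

hull edge (i=0, c=6) to (i=3, c=3): slope -1, span 3
Factored form: p(x) = 3 ⊗ (x ⊕ 1) ⊗ (x ⊕ 1) ⊗ (x ⊕ 1)
Answer: roots = 1 (mult 3)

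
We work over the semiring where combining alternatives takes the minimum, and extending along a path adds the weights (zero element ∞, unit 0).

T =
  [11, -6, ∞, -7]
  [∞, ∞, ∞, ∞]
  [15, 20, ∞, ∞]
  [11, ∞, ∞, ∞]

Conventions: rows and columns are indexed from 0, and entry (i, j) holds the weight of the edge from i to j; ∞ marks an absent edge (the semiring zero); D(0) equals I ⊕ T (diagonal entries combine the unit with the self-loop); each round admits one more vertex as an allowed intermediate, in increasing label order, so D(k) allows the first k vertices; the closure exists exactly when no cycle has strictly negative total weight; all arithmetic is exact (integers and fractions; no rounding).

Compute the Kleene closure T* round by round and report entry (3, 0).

D(0):
  [0, -6, ∞, -7]
  [∞, 0, ∞, ∞]
  [15, 20, 0, ∞]
  [11, ∞, ∞, 0]
D(1):
  [0, -6, ∞, -7]
  [∞, 0, ∞, ∞]
  [15, 9, 0, 8]
  [11, 5, ∞, 0]
D(2):
  [0, -6, ∞, -7]
  [∞, 0, ∞, ∞]
  [15, 9, 0, 8]
  [11, 5, ∞, 0]
D(3):
  [0, -6, ∞, -7]
  [∞, 0, ∞, ∞]
  [15, 9, 0, 8]
  [11, 5, ∞, 0]
D(4):
  [0, -6, ∞, -7]
  [∞, 0, ∞, ∞]
  [15, 9, 0, 8]
  [11, 5, ∞, 0]
Answer: T*[3][0] = 11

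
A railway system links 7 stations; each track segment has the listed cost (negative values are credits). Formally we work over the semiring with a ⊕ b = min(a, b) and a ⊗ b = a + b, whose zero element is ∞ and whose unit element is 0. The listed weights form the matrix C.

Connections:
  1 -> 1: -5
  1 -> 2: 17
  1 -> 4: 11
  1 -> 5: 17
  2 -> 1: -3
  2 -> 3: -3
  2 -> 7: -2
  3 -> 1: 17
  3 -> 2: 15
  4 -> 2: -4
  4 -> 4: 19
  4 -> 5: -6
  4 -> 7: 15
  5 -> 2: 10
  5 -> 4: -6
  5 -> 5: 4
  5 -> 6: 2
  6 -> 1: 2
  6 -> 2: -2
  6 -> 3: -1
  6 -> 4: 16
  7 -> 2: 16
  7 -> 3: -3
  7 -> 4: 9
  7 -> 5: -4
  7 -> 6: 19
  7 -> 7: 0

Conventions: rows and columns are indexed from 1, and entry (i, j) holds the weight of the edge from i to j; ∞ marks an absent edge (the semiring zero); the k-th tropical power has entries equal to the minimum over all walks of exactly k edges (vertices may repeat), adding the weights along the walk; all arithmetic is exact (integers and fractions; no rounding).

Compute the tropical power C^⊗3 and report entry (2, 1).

C^⊗2:
  [-10, 7, 14, 6, 5, 19, 15]
  [-8, 12, -5, 7, -6, 17, -2]
  [12, 34, 12, 28, 34, ∞, 13]
  [-7, 4, -7, -12, -2, -4, -6]
  [4, -10, 1, -2, -12, 6, 8]
  [-5, 12, -5, 13, 10, ∞, -4]
  [13, 5, -3, -10, -4, -2, 0]
C^⊗3:
  [-15, 2, 4, -1, 0, 7, 5]
  [-13, 3, -5, -12, -6, -4, -2]
  [7, 24, 10, 22, 9, 32, 13]
  [-12, -16, -9, -8, -18, 0, -6]
  [-13, -6, -13, -18, -8, -10, -12]
  [-10, 9, -7, 4, -8, 12, -4]
  [0, -14, -3, -10, -16, -2, 0]
Key observation: the optimum is the walk 2->1->1->1, with weight (-3) + (-5) + (-5) = -13.
Optimal value attained by: walk 2->1->1->1.
Answer: (C^⊗3)[2][1] = -13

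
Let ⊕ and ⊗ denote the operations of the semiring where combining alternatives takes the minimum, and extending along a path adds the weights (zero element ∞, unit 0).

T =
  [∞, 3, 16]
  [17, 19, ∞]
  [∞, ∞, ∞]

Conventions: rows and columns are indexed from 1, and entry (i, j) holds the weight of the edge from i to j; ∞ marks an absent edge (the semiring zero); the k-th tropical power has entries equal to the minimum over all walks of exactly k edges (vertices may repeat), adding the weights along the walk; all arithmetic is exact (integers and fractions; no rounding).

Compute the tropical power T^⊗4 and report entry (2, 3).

T^⊗2:
  [20, 22, ∞]
  [36, 20, 33]
  [∞, ∞, ∞]
T^⊗3:
  [39, 23, 36]
  [37, 39, 52]
  [∞, ∞, ∞]
T^⊗4:
  [40, 42, 55]
  [56, 40, 53]
  [∞, ∞, ∞]
Key observation: the optimum is the walk 2->1->2->1->3, with weight 17 + 3 + 17 + 16 = 53.
Optimal value attained by: walk 2->1->2->1->3.
Answer: (T^⊗4)[2][3] = 53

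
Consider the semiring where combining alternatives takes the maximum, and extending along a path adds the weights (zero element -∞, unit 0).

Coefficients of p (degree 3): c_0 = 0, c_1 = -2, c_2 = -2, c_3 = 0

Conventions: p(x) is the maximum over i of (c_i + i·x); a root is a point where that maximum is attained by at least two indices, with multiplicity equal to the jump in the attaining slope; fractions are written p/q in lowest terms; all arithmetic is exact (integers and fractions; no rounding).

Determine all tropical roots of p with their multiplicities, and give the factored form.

hull edge (i=0, c=0) to (i=3, c=0): slope 0, span 3
Factored form: p(x) = 0 ⊗ (x ⊕ 0) ⊗ (x ⊕ 0) ⊗ (x ⊕ 0)
Answer: roots = 0 (mult 3)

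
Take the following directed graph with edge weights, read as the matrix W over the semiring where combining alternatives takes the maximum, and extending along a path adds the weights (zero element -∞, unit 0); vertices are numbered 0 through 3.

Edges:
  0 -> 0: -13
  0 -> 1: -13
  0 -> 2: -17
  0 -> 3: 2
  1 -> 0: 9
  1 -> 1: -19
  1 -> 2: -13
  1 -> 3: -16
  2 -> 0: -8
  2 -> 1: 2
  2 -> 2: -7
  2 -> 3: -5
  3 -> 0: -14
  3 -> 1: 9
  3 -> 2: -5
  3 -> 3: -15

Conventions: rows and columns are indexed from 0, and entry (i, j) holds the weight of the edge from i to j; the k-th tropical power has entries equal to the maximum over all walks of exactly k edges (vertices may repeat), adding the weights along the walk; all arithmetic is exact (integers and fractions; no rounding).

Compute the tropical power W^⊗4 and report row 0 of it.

W^⊗2:
  [-4, 11, -3, -11]
  [-4, -4, -8, 11]
  [11, 4, -10, -6]
  [18, -3, -4, -7]
W^⊗3:
  [20, -1, -2, -2]
  [5, 20, 6, -2]
  [13, 3, -6, 13]
  [6, 5, 1, 20]
W^⊗4:
  [8, 7, 3, 22]
  [29, 8, 7, 7]
  [12, 22, 8, 15]
  [14, 29, 15, 8]
Answer: row 0 of W^⊗4 = [8, 7, 3, 22]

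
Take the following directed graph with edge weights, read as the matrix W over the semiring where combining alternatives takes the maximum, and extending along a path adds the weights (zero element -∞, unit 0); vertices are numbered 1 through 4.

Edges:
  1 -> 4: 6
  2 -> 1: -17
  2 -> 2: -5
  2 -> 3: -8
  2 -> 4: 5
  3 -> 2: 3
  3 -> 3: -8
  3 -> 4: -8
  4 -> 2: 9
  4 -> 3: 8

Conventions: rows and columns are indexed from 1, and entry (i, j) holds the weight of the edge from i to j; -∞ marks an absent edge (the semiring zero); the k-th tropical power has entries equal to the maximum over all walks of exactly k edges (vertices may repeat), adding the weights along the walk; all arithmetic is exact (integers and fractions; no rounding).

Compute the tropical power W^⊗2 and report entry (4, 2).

W^⊗2:
  [-∞, 15, 14, -∞]
  [-22, 14, 13, 0]
  [-14, 1, 0, 8]
  [-8, 11, 1, 14]
Key observation: the optimum is the walk 4->3->2, with weight 8 + 3 = 11.
Optimal value attained by: walk 4->3->2.
Answer: (W^⊗2)[4][2] = 11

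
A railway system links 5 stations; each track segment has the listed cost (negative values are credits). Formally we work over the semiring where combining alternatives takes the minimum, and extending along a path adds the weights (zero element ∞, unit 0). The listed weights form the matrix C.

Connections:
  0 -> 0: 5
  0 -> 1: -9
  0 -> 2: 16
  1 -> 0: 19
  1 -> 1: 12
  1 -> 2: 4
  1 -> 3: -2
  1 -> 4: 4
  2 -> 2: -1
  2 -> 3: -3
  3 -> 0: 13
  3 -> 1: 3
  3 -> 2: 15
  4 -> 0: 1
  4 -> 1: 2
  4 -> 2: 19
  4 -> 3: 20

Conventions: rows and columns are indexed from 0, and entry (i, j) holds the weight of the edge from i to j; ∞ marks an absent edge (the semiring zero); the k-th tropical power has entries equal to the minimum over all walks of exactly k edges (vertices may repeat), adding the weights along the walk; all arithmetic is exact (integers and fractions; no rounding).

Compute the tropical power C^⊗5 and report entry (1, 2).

C^⊗2:
  [10, -4, -5, -11, -5]
  [5, 1, 3, 1, 16]
  [10, 0, -2, -4, ∞]
  [18, 4, 7, 1, 7]
  [6, -8, 6, 0, 6]
C^⊗3:
  [-4, -8, -6, -8, 0]
  [10, -4, 2, -1, 5]
  [9, -1, -3, -5, 4]
  [8, 4, 6, 2, 8]
  [7, -3, -4, -10, -4]
C^⊗4:
  [1, -13, -7, -10, -4]
  [6, 1, 0, -6, 0]
  [5, -2, -4, -6, 3]
  [9, -1, 5, 2, 8]
  [-3, -7, -5, -7, 1]
C^⊗5:
  [-3, -8, -9, -15, -9]
  [1, -3, -1, -3, 5]
  [4, -4, -5, -7, 2]
  [9, 0, 3, -3, 3]
  [2, -12, -6, -9, -3]
Key observation: the optimum is the walk 1->4->0->1->2->2, with weight 4 + 1 + (-9) + 4 + (-1) = -1.
Optimal value attained by: walk 1->4->0->1->2->2.
Answer: (C^⊗5)[1][2] = -1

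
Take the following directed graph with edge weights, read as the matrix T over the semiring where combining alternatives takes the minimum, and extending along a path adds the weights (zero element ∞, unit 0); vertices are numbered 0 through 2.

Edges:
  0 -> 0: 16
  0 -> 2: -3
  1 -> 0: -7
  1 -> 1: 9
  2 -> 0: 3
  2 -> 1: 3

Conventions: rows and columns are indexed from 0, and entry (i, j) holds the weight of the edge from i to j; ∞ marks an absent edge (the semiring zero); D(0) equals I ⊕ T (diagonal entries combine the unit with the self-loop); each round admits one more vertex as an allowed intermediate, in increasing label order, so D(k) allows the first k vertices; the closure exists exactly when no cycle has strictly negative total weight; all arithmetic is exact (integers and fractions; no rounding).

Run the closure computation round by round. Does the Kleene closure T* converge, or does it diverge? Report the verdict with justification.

D(0):
  [0, ∞, -3]
  [-7, 0, ∞]
  [3, 3, 0]
D(1):
  [0, ∞, -3]
  [-7, 0, -10]
  [3, 3, 0]
Detection: at round 2, diagonal entry (2, 2) turns strictly negative.
Key observation: the cycle 2->1->0->2 has total weight 3 + (-7) + (-3), which is strictly negative.
Answer: DIVERGES — negative cycle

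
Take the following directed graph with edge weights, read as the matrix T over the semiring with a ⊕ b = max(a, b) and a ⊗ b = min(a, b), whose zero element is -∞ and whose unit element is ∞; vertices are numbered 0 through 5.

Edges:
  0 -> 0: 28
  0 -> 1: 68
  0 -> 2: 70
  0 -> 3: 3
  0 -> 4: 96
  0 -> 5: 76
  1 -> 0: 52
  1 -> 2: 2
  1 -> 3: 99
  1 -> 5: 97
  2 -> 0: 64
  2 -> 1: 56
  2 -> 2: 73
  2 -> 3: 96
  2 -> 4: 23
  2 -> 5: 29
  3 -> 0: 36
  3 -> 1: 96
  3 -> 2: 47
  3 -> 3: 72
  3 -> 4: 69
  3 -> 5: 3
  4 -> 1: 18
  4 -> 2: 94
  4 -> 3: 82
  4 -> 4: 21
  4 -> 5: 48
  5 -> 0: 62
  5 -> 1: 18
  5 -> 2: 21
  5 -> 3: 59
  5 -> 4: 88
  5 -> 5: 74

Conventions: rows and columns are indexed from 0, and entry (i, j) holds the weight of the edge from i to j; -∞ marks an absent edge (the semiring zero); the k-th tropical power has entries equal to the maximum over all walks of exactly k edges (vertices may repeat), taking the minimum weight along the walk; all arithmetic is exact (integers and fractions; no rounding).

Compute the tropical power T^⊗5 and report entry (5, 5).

T^⊗2:
  [64, 56, 94, 82, 76, 74]
  [62, 96, 52, 72, 88, 74]
  [64, 96, 73, 73, 69, 64]
  [52, 72, 69, 96, 69, 96]
  [64, 82, 73, 94, 69, 48]
  [62, 62, 88, 82, 74, 74]
T^⊗3:
  [64, 82, 76, 94, 74, 74]
  [62, 72, 88, 96, 74, 96]
  [64, 73, 73, 96, 69, 96]
  [64, 96, 69, 72, 88, 74]
  [64, 94, 73, 82, 69, 82]
  [64, 82, 74, 88, 74, 74]
T^⊗4:
  [64, 94, 74, 82, 74, 82]
  [64, 96, 74, 88, 88, 74]
  [64, 96, 73, 73, 88, 74]
  [64, 72, 88, 96, 74, 96]
  [64, 82, 73, 94, 82, 94]
  [64, 88, 74, 82, 74, 82]
T^⊗5:
  [64, 82, 74, 94, 82, 94]
  [64, 88, 88, 96, 74, 96]
  [64, 73, 88, 96, 74, 96]
  [64, 96, 74, 88, 88, 74]
  [64, 94, 82, 82, 88, 82]
  [64, 82, 74, 88, 82, 88]
Key observation: the optimum is the walk 5->4->2->3->1->5, with weight 88 min 94 min 96 min 96 min 97 = 88.
Optimal value attained by: walk 5->4->2->3->1->5.
Answer: (T^⊗5)[5][5] = 88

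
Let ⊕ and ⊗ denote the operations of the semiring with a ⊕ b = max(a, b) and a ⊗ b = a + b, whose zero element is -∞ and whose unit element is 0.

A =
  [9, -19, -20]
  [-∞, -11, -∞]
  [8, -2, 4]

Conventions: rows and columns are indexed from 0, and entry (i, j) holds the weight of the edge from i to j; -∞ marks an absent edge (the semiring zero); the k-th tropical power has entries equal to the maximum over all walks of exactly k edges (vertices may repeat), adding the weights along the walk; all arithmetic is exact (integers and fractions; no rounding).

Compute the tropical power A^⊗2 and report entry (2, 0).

A^⊗2:
  [18, -10, -11]
  [-∞, -22, -∞]
  [17, 2, 8]
Key observation: the optimum is the walk 2->0->0, with weight 8 + 9 = 17.
Optimal value attained by: walk 2->0->0.
Answer: (A^⊗2)[2][0] = 17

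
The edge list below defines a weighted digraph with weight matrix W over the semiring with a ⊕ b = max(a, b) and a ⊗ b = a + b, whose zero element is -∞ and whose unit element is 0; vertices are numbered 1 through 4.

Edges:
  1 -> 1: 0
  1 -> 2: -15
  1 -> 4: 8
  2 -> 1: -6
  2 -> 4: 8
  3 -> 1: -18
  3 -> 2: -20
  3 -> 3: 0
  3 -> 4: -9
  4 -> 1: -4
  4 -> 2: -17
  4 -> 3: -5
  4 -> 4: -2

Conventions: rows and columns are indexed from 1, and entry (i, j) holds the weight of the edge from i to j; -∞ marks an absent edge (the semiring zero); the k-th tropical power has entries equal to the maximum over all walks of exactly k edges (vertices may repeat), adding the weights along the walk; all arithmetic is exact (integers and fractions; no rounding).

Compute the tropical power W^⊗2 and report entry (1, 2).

W^⊗2:
  [4, -9, 3, 8]
  [4, -9, 3, 6]
  [-13, -20, 0, -9]
  [-4, -19, -5, 4]
Key observation: the optimum is the walk 1->4->2, with weight 8 + (-17) = -9.
Optimal value attained by: walk 1->4->2.
Answer: (W^⊗2)[1][2] = -9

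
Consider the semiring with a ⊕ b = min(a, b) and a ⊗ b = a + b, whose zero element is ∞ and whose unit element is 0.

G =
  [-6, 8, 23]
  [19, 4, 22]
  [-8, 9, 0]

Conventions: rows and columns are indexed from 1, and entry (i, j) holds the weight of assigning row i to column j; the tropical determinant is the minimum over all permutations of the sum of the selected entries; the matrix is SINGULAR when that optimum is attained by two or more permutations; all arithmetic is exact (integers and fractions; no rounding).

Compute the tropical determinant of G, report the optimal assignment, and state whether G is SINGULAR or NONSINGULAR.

σ = (1, 2, 3): (-6) + 4 + 0 = -2
σ = (1, 3, 2): (-6) + 22 + 9 = 25
σ = (2, 1, 3): 8 + 19 + 0 = 27
σ = (2, 3, 1): 8 + 22 + (-8) = 22
σ = (3, 1, 2): 23 + 19 + 9 = 51
σ = (3, 2, 1): 23 + 4 + (-8) = 19
Optimal value attained by: σ = (1, 2, 3).
Answer: det⊕(G) = -2; verdict: NONSINGULAR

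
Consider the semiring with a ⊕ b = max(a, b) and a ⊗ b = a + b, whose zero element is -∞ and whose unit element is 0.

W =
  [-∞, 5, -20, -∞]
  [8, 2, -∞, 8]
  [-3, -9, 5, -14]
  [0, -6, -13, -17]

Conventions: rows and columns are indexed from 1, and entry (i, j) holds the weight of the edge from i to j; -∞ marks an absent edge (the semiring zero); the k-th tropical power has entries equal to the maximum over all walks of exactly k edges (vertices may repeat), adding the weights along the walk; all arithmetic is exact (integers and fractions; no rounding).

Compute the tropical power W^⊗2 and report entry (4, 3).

W^⊗2:
  [13, 7, -15, 13]
  [10, 13, -5, 10]
  [2, 2, 10, -1]
  [2, 5, -8, 2]
Key observation: the optimum is the walk 4->3->3, with weight (-13) + 5 = -8.
Optimal value attained by: walk 4->3->3.
Answer: (W^⊗2)[4][3] = -8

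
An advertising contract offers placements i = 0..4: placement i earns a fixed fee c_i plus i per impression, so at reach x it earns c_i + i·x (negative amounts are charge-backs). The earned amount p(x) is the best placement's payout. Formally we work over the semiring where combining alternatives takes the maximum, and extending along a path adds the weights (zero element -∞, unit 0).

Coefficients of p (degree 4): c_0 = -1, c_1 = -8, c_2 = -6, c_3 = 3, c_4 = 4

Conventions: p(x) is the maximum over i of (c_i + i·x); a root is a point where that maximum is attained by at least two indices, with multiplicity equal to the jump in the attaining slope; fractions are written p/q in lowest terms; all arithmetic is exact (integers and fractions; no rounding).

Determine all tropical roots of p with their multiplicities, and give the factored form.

hull edge (i=0, c=-1) to (i=3, c=3): slope 4/3, span 3
hull edge (i=3, c=3) to (i=4, c=4): slope 1, span 1
Factored form: p(x) = 4 ⊗ (x ⊕ (-4/3)) ⊗ (x ⊕ (-4/3)) ⊗ (x ⊕ (-4/3)) ⊗ (x ⊕ (-1))
Answer: roots = -4/3 (mult 3), -1 (mult 1)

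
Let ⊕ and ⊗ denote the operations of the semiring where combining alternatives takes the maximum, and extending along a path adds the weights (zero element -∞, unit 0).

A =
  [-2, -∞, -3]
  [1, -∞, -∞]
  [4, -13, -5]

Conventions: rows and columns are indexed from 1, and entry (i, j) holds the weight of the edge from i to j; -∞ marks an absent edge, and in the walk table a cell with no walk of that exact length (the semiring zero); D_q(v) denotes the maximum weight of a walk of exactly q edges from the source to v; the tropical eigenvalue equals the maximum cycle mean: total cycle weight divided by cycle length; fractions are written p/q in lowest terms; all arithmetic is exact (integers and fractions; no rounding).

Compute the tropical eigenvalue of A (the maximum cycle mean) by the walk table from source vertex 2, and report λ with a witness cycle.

q=0: [-∞, 0, -∞]
q=1: [1, -∞, -∞]
q=2: [-1, -∞, -2]
q=3: [2, -15, -4]
Optimal cycle mean attained by: cycle 1->3->1, total (-3) + 4, length 2.
Answer: λ = 1/2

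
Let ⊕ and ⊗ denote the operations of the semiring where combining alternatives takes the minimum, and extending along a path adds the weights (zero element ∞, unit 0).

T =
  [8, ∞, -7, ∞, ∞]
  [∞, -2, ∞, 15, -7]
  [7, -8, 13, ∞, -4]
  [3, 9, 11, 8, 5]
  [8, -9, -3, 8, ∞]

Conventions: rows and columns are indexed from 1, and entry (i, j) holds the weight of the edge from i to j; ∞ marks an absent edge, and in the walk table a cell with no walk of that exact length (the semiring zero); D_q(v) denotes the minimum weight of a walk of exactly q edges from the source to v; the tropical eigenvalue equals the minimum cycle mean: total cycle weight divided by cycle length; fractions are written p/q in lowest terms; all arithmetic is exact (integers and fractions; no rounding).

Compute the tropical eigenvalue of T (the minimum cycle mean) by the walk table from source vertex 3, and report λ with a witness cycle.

q=0: [∞, ∞, 0, ∞, ∞]
q=1: [7, -8, 13, ∞, -4]
q=2: [4, -13, -7, 4, -15]
q=3: [-7, -24, -18, -7, -20]
q=4: [-12, -29, -23, -12, -31]
q=5: [-23, -40, -34, -23, -36]
Optimal cycle mean attained by: cycle 2->5->2, total (-7) + (-9), length 2.
Answer: λ = -8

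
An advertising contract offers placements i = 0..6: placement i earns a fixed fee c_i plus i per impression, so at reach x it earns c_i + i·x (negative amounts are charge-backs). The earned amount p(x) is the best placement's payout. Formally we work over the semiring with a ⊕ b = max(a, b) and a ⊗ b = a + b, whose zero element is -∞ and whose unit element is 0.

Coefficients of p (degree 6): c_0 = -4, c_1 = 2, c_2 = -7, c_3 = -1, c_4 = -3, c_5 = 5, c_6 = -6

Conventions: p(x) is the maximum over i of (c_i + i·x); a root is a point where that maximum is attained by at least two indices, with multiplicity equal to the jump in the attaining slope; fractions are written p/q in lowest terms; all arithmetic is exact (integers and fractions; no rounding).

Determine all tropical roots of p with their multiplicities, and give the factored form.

hull edge (i=0, c=-4) to (i=1, c=2): slope 6, span 1
hull edge (i=1, c=2) to (i=5, c=5): slope 3/4, span 4
hull edge (i=5, c=5) to (i=6, c=-6): slope -11, span 1
Factored form: p(x) = -6 ⊗ (x ⊕ (-6)) ⊗ (x ⊕ (-3/4)) ⊗ (x ⊕ (-3/4)) ⊗ (x ⊕ (-3/4)) ⊗ (x ⊕ (-3/4)) ⊗ (x ⊕ 11)
Answer: roots = -6 (mult 1), -3/4 (mult 4), 11 (mult 1)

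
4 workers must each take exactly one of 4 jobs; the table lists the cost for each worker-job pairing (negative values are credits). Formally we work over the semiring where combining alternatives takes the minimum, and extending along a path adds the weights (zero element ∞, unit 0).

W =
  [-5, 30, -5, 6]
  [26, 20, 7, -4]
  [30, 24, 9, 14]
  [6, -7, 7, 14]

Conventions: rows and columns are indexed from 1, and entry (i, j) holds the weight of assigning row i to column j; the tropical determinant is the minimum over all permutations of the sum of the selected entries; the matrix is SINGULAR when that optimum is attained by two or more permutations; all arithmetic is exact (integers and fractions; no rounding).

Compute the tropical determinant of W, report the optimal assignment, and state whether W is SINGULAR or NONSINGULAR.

σ = (1, 2, 3, 4): (-5) + 20 + 9 + 14 = 38
σ = (1, 2, 4, 3): (-5) + 20 + 14 + 7 = 36
σ = (1, 3, 2, 4): (-5) + 7 + 24 + 14 = 40
σ = (1, 3, 4, 2): (-5) + 7 + 14 + (-7) = 9
σ = (1, 4, 2, 3): (-5) + (-4) + 24 + 7 = 22
σ = (1, 4, 3, 2): (-5) + (-4) + 9 + (-7) = -7
σ = (2, 1, 3, 4): 30 + 26 + 9 + 14 = 79
σ = (2, 1, 4, 3): 30 + 26 + 14 + 7 = 77
σ = (2, 3, 1, 4): 30 + 7 + 30 + 14 = 81
σ = (2, 3, 4, 1): 30 + 7 + 14 + 6 = 57
σ = (2, 4, 1, 3): 30 + (-4) + 30 + 7 = 63
σ = (2, 4, 3, 1): 30 + (-4) + 9 + 6 = 41
σ = (3, 1, 2, 4): (-5) + 26 + 24 + 14 = 59
σ = (3, 1, 4, 2): (-5) + 26 + 14 + (-7) = 28
σ = (3, 2, 1, 4): (-5) + 20 + 30 + 14 = 59
σ = (3, 2, 4, 1): (-5) + 20 + 14 + 6 = 35
σ = (3, 4, 1, 2): (-5) + (-4) + 30 + (-7) = 14
σ = (3, 4, 2, 1): (-5) + (-4) + 24 + 6 = 21
σ = (4, 1, 2, 3): 6 + 26 + 24 + 7 = 63
σ = (4, 1, 3, 2): 6 + 26 + 9 + (-7) = 34
σ = (4, 2, 1, 3): 6 + 20 + 30 + 7 = 63
σ = (4, 2, 3, 1): 6 + 20 + 9 + 6 = 41
σ = (4, 3, 1, 2): 6 + 7 + 30 + (-7) = 36
σ = (4, 3, 2, 1): 6 + 7 + 24 + 6 = 43
Optimal value attained by: σ = (1, 4, 3, 2).
Answer: det⊕(W) = -7; verdict: NONSINGULAR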